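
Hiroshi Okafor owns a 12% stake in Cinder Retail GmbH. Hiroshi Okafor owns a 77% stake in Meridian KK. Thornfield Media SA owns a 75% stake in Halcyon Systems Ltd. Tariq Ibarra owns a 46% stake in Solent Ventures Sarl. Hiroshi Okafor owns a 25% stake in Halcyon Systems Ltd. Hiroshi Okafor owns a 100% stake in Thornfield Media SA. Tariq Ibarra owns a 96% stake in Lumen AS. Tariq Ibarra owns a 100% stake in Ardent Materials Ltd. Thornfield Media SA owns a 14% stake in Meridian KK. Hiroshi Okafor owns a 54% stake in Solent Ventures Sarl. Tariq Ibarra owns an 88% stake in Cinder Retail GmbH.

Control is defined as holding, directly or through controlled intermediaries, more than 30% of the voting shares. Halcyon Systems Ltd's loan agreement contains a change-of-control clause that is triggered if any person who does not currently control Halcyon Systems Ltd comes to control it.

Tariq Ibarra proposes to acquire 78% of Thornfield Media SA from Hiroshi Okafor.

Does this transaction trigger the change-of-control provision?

Yes

The purchase adds only to Tariq's holdings (Hiroshi's stake shrinks), so Tariq is the only person who could newly come to control Halcyon.
Tariq holds 46% of Solent, so Tariq controls Solent.
Tariq holds 100% of Ardent, so Tariq controls Ardent.
Tariq holds 88% of Cinder, so Tariq controls Cinder.
Tariq holds 96% of Lumen, so Tariq controls Lumen.
Neither Tariq nor any entity Tariq controls holds any voting interest in Halcyon.
So before the transaction, Tariq does not control Halcyon.
After the purchase, Tariq holds 78% of Thornfield directly, and Hiroshi's stake falls to 22%.
Tariq holds 78% of Thornfield, so Tariq controls Thornfield.
Thornfield holds 75% of Halcyon, so Tariq controls Halcyon.
Tariq did not control Halcyon before and does after, so the clause is triggered.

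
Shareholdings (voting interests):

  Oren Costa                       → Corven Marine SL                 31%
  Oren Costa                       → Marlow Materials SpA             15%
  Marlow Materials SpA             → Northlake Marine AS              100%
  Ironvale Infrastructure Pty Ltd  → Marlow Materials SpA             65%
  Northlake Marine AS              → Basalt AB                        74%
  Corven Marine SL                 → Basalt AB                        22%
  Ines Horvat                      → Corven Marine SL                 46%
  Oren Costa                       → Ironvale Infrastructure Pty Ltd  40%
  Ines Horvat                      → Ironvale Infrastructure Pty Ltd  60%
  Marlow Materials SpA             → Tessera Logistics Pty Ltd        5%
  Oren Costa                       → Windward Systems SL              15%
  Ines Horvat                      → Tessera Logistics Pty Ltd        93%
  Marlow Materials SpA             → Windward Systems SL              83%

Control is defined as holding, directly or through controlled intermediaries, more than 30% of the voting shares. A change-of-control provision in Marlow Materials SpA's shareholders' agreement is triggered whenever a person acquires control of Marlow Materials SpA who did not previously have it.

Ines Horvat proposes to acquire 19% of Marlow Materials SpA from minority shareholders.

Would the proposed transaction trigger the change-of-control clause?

No

The purchase changes only Ines's holdings, so Ines is the only person who could newly come to control Marlow.
Ines holds 60% of Ironvale, so Ines controls Ironvale.
Ironvale holds 65% of Marlow, so Ines controls Marlow.
So Ines already controls Marlow before the transaction.
After the purchase, Ines holds 19% of Marlow directly.
Ines controlled Marlow already, so this is not a new person acquiring control; every other person's position is unchanged or reduced.
No new person acquires control, so the clause is not triggered.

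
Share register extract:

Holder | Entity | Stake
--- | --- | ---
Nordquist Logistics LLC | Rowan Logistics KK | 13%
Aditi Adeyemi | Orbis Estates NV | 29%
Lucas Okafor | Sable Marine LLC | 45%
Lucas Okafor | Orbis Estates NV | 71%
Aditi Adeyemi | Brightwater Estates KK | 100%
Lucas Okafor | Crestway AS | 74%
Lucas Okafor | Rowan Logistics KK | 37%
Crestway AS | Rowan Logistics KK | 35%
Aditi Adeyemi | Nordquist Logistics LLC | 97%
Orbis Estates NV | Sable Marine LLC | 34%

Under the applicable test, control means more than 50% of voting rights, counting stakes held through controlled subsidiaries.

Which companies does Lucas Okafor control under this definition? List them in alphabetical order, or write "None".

Lucas holds 71% of Orbis, so Lucas controls Orbis.
Lucas holds 74% of Crestway, so Lucas controls Crestway.
Crestway and Lucas together hold 35% + 37% = 72% of Rowan, so Lucas controls Rowan.
Lucas and Orbis together hold 45% + 34% = 79% of Sable, so Lucas controls Sable.
No other company's threshold is met.

Crestway AS, Orbis Estates NV, Rowan Logistics KK, Sable Marine LLC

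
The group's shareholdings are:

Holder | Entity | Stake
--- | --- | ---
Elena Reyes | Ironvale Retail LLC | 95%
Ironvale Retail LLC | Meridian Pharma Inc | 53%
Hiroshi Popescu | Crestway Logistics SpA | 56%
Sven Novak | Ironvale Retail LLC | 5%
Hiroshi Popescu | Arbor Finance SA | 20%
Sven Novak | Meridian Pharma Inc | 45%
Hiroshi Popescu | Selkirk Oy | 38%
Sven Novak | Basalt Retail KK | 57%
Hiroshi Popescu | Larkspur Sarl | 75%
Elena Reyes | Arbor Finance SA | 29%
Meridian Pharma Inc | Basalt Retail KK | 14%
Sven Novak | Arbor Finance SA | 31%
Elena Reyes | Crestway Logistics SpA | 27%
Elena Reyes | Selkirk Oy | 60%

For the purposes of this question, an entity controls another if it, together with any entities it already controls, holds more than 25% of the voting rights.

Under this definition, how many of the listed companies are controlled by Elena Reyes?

5

Elena holds 95% of Ironvale, so Elena controls Ironvale.
Elena holds 29% of Arbor, so Elena controls Arbor.
Ironvale holds 53% of Meridian, so Elena controls Meridian.
Elena holds 27% of Crestway, so Elena controls Crestway.
Elena holds 60% of Selkirk, so Elena controls Selkirk.
No other company's threshold is met.
Elena controls 5 companies.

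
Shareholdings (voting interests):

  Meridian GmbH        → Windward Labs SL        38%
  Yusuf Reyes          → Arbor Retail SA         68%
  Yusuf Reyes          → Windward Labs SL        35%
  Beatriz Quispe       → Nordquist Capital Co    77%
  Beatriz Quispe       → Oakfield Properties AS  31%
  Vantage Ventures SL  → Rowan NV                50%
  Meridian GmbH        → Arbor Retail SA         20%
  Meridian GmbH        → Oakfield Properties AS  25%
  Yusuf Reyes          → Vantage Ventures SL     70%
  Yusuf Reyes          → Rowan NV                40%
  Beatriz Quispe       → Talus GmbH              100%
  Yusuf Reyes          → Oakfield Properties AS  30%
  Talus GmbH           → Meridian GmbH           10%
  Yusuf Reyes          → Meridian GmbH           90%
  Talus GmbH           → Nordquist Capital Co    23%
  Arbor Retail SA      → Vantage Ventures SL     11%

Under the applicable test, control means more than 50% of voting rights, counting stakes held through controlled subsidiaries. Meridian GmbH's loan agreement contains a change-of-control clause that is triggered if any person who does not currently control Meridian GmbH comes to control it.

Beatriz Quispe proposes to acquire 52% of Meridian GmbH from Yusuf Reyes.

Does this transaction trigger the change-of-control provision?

Yes

The purchase adds only to Beatriz's holdings (Yusuf's stake shrinks), so Beatriz is the only person who could newly come to control Meridian.
Beatriz holds 100% of Talus, so Beatriz controls Talus.
Beatriz and Talus together hold 77% + 23% = 100% of Nordquist, so Beatriz controls Nordquist.
In Meridian, Beatriz's side holds only 10%, not > 50%.
So before the transaction, Beatriz does not control Meridian.
After the purchase, Beatriz holds 52% of Meridian directly, and Yusuf's stake falls to 38%.
Talus and Beatriz together hold 10% + 52% = 62% of Meridian, so Beatriz controls Meridian.
Beatriz did not control Meridian before and does after, so the clause is triggered.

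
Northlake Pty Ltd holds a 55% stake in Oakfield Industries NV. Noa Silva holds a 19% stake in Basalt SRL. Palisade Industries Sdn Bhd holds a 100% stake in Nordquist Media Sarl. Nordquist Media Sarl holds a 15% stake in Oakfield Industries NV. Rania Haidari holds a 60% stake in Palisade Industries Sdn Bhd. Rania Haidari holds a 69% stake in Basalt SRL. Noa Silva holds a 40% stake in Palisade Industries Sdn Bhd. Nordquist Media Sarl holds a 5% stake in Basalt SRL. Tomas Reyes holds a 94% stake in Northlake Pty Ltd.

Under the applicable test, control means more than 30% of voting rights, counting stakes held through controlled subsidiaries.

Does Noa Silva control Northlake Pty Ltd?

No

Noa holds 40% of Palisade, so Noa controls Palisade.
Palisade holds 100% of Nordquist, so Noa controls Nordquist.
Neither Noa nor any entity Noa controls holds any voting interest in Northlake.
So Noa does not control Northlake.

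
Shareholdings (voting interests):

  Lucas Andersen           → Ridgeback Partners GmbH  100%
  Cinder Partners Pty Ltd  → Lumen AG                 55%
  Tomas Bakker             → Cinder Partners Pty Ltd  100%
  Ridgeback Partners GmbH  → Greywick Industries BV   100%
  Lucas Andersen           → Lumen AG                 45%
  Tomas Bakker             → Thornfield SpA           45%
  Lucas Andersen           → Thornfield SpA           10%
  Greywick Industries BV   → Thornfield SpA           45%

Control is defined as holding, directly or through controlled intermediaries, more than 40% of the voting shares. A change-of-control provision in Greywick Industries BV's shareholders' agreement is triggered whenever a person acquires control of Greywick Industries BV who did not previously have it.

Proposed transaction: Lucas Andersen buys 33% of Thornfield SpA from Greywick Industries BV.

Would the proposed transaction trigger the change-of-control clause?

No

The purchase adds only to Lucas's holdings (Greywick's stake shrinks), so Lucas is the only person who could newly come to control Greywick.
Lucas holds 100% of Ridgeback, so Lucas controls Ridgeback.
Ridgeback holds 100% of Greywick, so Lucas controls Greywick.
So Lucas already controls Greywick before the transaction.
After the purchase, Lucas's direct stake in Thornfield rises to 10% + 33% = 43%, and Greywick's stake falls to 12%.
Lucas controlled Greywick already, so this is not a new person acquiring control; every other person's position is unchanged or reduced.
No new person acquires control, so the clause is not triggered.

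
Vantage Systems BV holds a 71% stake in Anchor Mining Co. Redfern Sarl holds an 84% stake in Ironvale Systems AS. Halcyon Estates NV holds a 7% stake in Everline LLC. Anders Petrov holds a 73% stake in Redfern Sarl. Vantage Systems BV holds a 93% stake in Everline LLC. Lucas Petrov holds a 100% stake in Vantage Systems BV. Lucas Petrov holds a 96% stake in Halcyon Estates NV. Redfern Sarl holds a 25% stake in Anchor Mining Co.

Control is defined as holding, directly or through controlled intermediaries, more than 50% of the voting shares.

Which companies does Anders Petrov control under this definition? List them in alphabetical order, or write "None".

Anders holds 73% of Redfern, so Anders controls Redfern.
Redfern holds 84% of Ironvale, so Anders controls Ironvale.
No other company's threshold is met.

Ironvale Systems AS, Redfern Sarl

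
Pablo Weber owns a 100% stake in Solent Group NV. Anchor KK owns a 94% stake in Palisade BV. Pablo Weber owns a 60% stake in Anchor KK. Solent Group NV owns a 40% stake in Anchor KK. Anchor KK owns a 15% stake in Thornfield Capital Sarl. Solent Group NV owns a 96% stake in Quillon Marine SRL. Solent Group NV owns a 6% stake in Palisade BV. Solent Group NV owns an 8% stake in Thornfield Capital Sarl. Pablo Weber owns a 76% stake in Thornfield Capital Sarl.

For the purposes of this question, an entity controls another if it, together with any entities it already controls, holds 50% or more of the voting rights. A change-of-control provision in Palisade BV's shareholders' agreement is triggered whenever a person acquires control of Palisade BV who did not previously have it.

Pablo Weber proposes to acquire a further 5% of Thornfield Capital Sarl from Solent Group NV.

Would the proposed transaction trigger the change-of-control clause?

No

The purchase adds only to Pablo's holdings (Solent's stake shrinks), so Pablo is the only person who could newly come to control Palisade.
Pablo holds 100% of Solent, so Pablo controls Solent.
Solent and Pablo together hold 40% + 60% = 100% of Anchor, so Pablo controls Anchor.
Anchor and Solent together hold 94% + 6% = 100% of Palisade, so Pablo controls Palisade.
So Pablo already controls Palisade before the transaction.
After the purchase, Pablo's direct stake in Thornfield rises to 76% + 5% = 81%, and Solent's stake falls to 3%.
Pablo controlled Palisade already, so this is not a new person acquiring control; every other person's position is unchanged or reduced.
No new person acquires control, so the clause is not triggered.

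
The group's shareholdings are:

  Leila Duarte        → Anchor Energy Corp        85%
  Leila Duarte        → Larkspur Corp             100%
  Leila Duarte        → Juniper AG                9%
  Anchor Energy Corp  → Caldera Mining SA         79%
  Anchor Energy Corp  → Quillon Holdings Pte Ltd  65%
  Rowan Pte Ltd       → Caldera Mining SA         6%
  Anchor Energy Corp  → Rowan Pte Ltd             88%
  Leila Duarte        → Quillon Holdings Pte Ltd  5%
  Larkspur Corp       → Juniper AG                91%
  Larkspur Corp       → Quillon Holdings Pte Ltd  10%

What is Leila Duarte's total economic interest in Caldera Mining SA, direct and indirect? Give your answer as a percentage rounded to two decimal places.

Leila reaches Caldera along 2 paths.
Via Anchor: 85% × 79% = 67.15%.
Via Anchor → Rowan: 85% × 88% × 6% = 4.488%.
Total: 67.15% + 4.488% = 71.638%.
Rounded: 71.64%.

71.64%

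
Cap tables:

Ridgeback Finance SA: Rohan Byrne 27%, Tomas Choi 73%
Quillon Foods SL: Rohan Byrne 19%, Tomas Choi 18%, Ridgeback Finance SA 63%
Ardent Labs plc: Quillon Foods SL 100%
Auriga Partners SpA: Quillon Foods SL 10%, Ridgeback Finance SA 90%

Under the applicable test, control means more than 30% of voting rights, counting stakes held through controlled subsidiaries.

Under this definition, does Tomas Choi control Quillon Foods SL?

Tomas holds 73% of Ridgeback, so Tomas controls Ridgeback.
Tomas and Ridgeback together hold 18% + 63% = 81% of Quillon, so Tomas controls Quillon.

Yes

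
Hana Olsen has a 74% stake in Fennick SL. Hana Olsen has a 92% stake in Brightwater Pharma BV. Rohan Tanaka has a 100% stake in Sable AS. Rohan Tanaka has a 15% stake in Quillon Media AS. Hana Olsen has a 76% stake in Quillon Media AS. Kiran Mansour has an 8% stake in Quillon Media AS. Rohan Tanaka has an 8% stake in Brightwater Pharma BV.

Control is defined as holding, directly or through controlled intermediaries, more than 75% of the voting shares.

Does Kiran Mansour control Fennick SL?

Kiran's largest direct stake is 8% in Quillon, which does not meet the threshold, so Kiran controls no company.
Neither Kiran nor any entity Kiran controls holds any voting interest in Fennick.
So Kiran does not control Fennick.

No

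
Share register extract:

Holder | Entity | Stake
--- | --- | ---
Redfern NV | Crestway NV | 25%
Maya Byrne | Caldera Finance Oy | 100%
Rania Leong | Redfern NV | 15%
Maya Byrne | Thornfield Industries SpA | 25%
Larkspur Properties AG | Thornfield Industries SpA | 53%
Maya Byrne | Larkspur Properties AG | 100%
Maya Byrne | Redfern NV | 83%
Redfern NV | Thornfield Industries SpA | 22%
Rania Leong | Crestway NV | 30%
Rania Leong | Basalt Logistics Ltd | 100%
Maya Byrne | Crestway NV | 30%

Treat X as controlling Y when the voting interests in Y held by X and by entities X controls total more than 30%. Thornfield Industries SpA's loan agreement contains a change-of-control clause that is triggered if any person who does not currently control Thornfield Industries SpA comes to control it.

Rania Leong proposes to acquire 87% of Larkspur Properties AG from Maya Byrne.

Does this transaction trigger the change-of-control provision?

Yes

The purchase adds only to Rania's holdings (Maya's stake shrinks), so Rania is the only person who could newly come to control Thornfield.
Rania holds 100% of Basalt, so Rania controls Basalt.
Neither Rania nor any entity Rania controls holds any voting interest in Thornfield.
So before the transaction, Rania does not control Thornfield.
After the purchase, Rania holds 87% of Larkspur directly, and Maya's stake falls to 13%.
Rania holds 87% of Larkspur, so Rania controls Larkspur.
Larkspur holds 53% of Thornfield, so Rania controls Thornfield.
Rania did not control Thornfield before and does after, so the clause is triggered.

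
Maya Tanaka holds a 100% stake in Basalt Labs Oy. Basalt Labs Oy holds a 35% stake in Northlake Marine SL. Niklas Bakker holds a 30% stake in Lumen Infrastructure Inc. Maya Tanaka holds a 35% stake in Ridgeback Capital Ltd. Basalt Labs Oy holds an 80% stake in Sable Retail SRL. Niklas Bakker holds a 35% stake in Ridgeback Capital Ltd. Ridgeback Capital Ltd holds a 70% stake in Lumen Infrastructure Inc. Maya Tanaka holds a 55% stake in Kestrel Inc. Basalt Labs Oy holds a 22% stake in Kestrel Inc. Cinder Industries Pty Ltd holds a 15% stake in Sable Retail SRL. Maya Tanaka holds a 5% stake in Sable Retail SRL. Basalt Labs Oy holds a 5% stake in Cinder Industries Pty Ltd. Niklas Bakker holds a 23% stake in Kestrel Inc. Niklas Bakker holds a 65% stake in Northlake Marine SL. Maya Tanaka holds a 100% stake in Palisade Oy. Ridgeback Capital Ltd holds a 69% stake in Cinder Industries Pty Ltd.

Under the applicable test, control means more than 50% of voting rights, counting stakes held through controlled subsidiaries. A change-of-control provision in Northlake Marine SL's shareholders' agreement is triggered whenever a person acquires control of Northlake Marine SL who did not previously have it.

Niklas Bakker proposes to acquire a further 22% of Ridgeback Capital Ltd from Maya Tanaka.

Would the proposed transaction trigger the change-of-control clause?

The purchase adds only to Niklas's holdings (Maya's stake shrinks), so Niklas is the only person who could newly come to control Northlake.
Niklas holds 65% of Northlake, so Niklas controls Northlake.
So Niklas already controls Northlake before the transaction.
After the purchase, Niklas's direct stake in Ridgeback rises to 35% + 22% = 57%, and Maya's stake falls to 13%.
Niklas controlled Northlake already, so this is not a new person acquiring control; every other person's position is unchanged or reduced.
No new person acquires control, so the clause is not triggered.

No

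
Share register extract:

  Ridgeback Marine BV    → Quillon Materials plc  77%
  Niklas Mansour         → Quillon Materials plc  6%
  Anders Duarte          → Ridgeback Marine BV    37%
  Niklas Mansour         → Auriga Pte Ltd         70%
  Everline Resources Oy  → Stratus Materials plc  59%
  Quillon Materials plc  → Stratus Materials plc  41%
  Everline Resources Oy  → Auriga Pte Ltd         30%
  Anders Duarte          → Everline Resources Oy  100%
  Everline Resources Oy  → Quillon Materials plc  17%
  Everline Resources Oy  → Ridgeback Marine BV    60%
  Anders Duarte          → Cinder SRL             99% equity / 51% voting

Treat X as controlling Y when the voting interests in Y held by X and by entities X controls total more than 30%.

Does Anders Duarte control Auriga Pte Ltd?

Anders holds 100% of Everline, so Anders controls Everline.
Anders and Everline together hold 37% + 60% = 97% of Ridgeback, so Anders controls Ridgeback.
Anders holds 51% of Cinder, so Anders controls Cinder.
Everline and Ridgeback together hold 17% + 77% = 94% of Quillon, so Anders controls Quillon.
Quillon and Everline together hold 41% + 59% = 100% of Stratus, so Anders controls Stratus.
In Auriga, Anders's side holds only 30%, not > 30%.
So Anders does not control Auriga.

No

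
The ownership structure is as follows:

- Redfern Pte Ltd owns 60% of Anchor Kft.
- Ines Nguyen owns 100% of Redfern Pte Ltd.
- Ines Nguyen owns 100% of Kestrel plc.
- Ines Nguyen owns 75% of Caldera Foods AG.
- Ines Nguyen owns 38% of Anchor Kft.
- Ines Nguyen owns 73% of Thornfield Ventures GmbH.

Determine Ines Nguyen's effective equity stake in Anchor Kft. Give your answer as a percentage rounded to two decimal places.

Ines reaches Anchor along 2 paths.
Direct stake: 38% = 38%.
Via Redfern: 100% × 60% = 60%.
Total: 38% + 60% = 98%.
Rounded: 98.00%.

98.00%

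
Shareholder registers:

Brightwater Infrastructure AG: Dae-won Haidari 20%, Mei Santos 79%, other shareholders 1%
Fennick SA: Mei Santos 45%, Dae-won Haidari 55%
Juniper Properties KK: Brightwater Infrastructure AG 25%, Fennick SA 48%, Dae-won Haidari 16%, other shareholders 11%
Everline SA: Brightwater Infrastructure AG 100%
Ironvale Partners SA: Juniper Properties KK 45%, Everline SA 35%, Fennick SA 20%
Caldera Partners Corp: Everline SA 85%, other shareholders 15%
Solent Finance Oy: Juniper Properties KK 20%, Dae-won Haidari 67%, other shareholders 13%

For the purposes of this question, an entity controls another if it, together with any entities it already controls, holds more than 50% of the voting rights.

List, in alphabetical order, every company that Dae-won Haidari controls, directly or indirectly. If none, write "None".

Dae-won holds 55% of Fennick, so Dae-won controls Fennick.
Fennick and Dae-won together hold 48% + 16% = 64% of Juniper, so Dae-won controls Juniper.
Juniper and Fennick together hold 45% + 20% = 65% of Ironvale, so Dae-won controls Ironvale.
Juniper and Dae-won together hold 20% + 67% = 87% of Solent, so Dae-won controls Solent.
No other company's threshold is met.

Fennick SA, Ironvale Partners SA, Juniper Properties KK, Solent Finance Oy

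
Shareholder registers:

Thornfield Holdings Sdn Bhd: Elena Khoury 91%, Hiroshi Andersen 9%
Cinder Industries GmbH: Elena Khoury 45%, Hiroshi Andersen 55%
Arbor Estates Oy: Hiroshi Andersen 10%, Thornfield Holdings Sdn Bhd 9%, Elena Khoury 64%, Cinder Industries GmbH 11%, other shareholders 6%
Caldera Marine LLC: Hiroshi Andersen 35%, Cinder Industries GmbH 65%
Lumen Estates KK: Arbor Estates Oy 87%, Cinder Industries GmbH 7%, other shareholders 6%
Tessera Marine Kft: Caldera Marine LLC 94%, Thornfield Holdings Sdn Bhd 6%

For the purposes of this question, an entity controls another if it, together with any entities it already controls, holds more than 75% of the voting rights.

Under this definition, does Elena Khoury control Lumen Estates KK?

Elena holds 91% of Thornfield, so Elena controls Thornfield.
Neither Elena nor any entity Elena controls holds any voting interest in Lumen.
So Elena does not control Lumen.

No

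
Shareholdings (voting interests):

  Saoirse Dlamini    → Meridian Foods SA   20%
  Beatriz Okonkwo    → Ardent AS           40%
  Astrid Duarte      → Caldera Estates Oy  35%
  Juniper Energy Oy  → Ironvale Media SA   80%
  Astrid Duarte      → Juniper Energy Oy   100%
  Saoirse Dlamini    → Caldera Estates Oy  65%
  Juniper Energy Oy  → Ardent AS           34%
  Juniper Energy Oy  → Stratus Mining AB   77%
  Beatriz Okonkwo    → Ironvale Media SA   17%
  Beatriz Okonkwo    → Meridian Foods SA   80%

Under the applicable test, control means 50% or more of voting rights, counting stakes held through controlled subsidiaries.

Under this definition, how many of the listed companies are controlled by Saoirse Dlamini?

1

Saoirse holds 65% of Caldera, so Saoirse controls Caldera.
No other company's threshold is met.
Saoirse controls 1 company.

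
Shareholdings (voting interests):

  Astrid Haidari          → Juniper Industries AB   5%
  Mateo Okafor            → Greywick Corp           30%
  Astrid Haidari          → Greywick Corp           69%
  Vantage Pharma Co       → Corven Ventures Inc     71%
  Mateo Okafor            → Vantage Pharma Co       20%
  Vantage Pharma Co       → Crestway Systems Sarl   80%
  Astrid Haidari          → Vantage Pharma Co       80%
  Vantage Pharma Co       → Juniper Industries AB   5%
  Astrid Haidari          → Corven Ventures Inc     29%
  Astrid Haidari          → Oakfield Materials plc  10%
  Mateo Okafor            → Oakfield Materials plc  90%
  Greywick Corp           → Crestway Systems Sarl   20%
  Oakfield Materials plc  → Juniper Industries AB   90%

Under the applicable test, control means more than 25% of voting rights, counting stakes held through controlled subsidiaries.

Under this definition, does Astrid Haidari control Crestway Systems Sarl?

Astrid holds 69% of Greywick, so Astrid controls Greywick.
Astrid holds 80% of Vantage, so Astrid controls Vantage.
Vantage and Greywick together hold 80% + 20% = 100% of Crestway, so Astrid controls Crestway.

Yes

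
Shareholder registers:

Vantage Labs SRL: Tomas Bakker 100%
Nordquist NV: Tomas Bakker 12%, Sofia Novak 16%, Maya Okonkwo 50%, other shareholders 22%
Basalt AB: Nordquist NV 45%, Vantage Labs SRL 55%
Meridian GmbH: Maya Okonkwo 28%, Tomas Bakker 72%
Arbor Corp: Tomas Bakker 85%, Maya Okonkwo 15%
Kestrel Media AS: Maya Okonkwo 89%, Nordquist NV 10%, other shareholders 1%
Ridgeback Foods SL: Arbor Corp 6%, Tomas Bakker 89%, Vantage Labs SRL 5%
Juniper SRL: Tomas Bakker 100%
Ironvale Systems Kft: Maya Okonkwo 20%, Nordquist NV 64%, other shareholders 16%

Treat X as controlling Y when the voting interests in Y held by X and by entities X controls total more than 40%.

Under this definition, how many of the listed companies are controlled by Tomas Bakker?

Tomas holds 100% of Vantage, so Tomas controls Vantage.
Vantage holds 55% of Basalt, so Tomas controls Basalt.
Tomas holds 72% of Meridian, so Tomas controls Meridian.
Tomas holds 85% of Arbor, so Tomas controls Arbor.
Arbor and Tomas and Vantage together hold 6% + 89% + 5% = 100% of Ridgeback, so Tomas controls Ridgeback.
Tomas holds 100% of Juniper, so Tomas controls Juniper.
No other company's threshold is met.
Tomas controls 6 companies.

6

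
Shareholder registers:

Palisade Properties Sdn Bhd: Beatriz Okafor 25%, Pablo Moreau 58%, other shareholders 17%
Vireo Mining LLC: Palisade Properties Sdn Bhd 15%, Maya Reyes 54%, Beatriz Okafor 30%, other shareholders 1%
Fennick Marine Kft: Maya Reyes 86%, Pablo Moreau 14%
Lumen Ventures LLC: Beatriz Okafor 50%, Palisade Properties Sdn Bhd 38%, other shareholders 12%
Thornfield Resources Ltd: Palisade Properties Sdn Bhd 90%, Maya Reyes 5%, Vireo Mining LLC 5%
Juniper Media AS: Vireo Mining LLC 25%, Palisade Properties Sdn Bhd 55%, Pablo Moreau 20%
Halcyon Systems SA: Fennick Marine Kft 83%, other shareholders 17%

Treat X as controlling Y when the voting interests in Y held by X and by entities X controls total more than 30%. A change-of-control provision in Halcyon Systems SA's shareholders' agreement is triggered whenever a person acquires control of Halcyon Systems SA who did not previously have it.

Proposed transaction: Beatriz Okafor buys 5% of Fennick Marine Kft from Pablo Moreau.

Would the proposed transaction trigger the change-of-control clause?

No

The purchase adds only to Beatriz's holdings (Pablo's stake shrinks), so Beatriz is the only person who could newly come to control Halcyon.
Beatriz holds 50% of Lumen, so Beatriz controls Lumen.
Neither Beatriz nor any entity Beatriz controls holds any voting interest in Halcyon.
So before the transaction, Beatriz does not control Halcyon.
After the purchase, Beatriz holds 5% of Fennick directly, and Pablo's stake falls to 9%.
Beatriz's side now holds 5% of Fennick, not > 30%, so Beatriz still does not control Fennick.
After the transaction, neither Beatriz nor any entity Beatriz controls holds a voting interest in Halcyon, so Beatriz still does not control it.
No new person acquires control, so the clause is not triggered.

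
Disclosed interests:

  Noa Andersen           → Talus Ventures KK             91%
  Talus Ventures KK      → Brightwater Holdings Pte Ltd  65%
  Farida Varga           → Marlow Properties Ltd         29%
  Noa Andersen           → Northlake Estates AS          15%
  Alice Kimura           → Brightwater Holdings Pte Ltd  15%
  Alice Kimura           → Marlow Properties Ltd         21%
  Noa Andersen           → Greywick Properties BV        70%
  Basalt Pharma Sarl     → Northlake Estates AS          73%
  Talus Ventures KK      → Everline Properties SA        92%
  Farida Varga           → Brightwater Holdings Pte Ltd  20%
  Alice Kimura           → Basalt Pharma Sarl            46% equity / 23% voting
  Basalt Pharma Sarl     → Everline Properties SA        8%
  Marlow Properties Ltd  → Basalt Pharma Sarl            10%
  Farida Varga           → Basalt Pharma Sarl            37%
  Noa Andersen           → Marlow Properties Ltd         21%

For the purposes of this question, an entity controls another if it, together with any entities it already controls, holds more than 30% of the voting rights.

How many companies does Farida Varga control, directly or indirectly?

Farida holds 37% of Basalt, so Farida controls Basalt.
Basalt holds 73% of Northlake, so Farida controls Northlake.
No other company's threshold is met.
Farida controls 2 companies.

2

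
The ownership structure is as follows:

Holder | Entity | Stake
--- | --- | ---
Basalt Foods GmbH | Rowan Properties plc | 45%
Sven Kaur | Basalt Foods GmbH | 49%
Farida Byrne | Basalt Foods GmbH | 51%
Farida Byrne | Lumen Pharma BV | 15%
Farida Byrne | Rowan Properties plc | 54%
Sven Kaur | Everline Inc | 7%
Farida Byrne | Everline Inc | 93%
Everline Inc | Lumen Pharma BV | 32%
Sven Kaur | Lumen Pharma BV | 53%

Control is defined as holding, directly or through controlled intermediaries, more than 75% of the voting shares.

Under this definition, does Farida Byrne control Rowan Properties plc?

Farida holds 93% of Everline, so Farida controls Everline.
In Rowan, Farida's side holds only 54%, not > 75%.
So Farida does not control Rowan.

No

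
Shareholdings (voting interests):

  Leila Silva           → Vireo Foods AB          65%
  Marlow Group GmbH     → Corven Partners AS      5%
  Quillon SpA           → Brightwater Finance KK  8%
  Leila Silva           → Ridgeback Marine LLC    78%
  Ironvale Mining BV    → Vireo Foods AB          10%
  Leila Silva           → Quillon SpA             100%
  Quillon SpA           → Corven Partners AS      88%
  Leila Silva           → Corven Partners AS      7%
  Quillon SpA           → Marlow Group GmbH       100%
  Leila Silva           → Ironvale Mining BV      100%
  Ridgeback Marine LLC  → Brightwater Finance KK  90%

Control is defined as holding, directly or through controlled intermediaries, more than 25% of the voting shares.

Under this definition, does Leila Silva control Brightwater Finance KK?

Yes

Leila holds 100% of Quillon, so Leila controls Quillon.
Leila holds 78% of Ridgeback, so Leila controls Ridgeback.
Quillon and Ridgeback together hold 8% + 90% = 98% of Brightwater, so Leila controls Brightwater.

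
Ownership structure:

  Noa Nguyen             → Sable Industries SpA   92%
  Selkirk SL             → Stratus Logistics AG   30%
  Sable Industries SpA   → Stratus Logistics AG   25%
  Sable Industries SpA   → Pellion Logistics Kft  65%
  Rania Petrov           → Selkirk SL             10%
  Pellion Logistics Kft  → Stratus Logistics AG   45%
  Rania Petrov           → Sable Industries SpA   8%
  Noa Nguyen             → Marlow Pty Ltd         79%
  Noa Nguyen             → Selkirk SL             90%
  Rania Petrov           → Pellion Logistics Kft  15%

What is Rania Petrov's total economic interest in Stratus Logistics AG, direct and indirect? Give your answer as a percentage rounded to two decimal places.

Rania reaches Stratus along 4 paths.
Via Sable: 8% × 25% = 2%.
Via Pellion: 15% × 45% = 6.75%.
Via Sable → Pellion: 8% × 65% × 45% = 2.34%.
Via Selkirk: 10% × 30% = 3%.
Total: 2% + 6.75% + 2.34% + 3% = 14.09%.

14.09%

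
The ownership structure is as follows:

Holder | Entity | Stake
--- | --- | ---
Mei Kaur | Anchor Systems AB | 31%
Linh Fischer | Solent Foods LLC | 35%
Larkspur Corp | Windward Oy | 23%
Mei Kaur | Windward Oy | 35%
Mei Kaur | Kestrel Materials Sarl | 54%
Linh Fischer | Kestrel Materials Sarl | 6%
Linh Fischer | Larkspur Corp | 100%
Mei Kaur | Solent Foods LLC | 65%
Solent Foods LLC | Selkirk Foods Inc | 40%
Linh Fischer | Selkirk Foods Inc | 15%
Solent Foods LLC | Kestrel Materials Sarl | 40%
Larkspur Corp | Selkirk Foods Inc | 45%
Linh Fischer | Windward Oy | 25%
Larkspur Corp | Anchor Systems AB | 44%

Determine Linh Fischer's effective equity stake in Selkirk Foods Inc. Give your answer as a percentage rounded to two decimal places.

74.00%

Linh reaches Selkirk along 3 paths.
Via Solent: 35% × 40% = 14%.
Via Larkspur: 100% × 45% = 45%.
Direct stake: 15% = 15%.
Total: 14% + 45% + 15% = 74%.
Rounded: 74.00%.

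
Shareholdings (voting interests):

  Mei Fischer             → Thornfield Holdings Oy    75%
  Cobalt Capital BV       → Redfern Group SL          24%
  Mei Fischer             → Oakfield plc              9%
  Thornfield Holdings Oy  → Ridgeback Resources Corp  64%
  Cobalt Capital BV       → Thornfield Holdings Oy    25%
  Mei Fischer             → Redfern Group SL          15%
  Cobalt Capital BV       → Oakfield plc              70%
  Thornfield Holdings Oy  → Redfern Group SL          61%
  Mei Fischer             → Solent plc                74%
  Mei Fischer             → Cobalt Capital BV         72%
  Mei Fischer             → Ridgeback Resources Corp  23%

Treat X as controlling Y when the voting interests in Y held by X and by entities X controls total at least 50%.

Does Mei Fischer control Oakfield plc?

Yes

Mei holds 72% of Cobalt, so Mei controls Cobalt.
Cobalt and Mei together hold 70% + 9% = 79% of Oakfield, so Mei controls Oakfield.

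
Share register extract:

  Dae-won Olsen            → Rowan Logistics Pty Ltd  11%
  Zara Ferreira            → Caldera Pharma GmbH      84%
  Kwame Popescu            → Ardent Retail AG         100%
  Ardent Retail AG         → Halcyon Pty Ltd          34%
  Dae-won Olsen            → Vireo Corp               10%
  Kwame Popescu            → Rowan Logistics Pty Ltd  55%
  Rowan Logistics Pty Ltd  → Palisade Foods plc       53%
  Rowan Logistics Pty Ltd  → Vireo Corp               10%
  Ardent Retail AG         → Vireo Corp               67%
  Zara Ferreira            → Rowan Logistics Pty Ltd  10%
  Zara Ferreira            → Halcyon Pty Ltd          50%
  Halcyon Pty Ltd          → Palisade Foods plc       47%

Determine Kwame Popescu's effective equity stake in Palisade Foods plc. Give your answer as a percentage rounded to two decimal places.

Kwame reaches Palisade along 2 paths.
Via Ardent → Halcyon: 100% × 34% × 47% = 15.98%.
Via Rowan: 55% × 53% = 29.15%.
Total: 15.98% + 29.15% = 45.13%.

45.13%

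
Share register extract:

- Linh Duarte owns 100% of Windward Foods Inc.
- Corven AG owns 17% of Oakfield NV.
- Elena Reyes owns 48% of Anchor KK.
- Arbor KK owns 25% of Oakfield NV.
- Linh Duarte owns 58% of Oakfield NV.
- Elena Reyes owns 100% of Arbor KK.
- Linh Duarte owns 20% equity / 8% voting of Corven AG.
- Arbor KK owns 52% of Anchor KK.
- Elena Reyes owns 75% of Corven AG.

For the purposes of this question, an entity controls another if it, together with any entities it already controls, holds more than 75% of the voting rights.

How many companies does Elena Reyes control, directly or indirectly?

2

Elena holds 100% of Arbor, so Elena controls Arbor.
Arbor and Elena together hold 52% + 48% = 100% of Anchor, so Elena controls Anchor.
No other company's threshold is met.
Elena controls 2 companies.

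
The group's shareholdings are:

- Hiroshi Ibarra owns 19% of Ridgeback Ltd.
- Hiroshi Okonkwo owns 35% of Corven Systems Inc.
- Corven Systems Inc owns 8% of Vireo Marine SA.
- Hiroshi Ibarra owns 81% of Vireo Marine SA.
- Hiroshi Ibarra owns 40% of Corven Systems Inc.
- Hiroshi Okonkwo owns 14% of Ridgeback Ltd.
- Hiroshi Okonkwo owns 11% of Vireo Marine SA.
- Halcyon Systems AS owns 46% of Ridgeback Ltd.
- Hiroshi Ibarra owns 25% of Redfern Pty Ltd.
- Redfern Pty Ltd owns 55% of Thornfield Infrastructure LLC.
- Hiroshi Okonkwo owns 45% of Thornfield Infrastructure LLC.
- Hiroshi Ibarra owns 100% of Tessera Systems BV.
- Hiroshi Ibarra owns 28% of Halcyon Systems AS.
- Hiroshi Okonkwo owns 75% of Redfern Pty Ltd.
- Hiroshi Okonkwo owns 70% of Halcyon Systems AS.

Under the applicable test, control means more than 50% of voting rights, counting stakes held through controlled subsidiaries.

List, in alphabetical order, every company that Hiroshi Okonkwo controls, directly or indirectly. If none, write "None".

Halcyon Systems AS, Redfern Pty Ltd, Ridgeback Ltd, Thornfield Infrastructure LLC

Hiroshi Okonkwo holds 75% of Redfern, so Hiroshi Okonkwo controls Redfern.
Hiroshi Okonkwo holds 70% of Halcyon, so Hiroshi Okonkwo controls Halcyon.
Hiroshi Okonkwo and Redfern together hold 45% + 55% = 100% of Thornfield, so Hiroshi Okonkwo controls Thornfield.
Hiroshi Okonkwo and Halcyon together hold 14% + 46% = 60% of Ridgeback, so Hiroshi Okonkwo controls Ridgeback.
No other company's threshold is met.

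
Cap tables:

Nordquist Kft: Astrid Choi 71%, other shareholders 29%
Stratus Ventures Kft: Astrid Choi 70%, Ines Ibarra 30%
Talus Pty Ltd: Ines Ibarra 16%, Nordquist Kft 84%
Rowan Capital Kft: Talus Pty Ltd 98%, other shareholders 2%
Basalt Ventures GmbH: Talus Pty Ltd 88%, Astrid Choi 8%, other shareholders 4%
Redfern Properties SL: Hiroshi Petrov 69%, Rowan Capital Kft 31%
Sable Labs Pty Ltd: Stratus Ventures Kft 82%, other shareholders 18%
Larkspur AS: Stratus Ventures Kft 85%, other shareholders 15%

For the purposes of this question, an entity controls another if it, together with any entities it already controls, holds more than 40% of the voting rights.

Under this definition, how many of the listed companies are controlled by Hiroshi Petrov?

Hiroshi holds 69% of Redfern, so Hiroshi controls Redfern.
No other company's threshold is met.
Hiroshi controls 1 company.

1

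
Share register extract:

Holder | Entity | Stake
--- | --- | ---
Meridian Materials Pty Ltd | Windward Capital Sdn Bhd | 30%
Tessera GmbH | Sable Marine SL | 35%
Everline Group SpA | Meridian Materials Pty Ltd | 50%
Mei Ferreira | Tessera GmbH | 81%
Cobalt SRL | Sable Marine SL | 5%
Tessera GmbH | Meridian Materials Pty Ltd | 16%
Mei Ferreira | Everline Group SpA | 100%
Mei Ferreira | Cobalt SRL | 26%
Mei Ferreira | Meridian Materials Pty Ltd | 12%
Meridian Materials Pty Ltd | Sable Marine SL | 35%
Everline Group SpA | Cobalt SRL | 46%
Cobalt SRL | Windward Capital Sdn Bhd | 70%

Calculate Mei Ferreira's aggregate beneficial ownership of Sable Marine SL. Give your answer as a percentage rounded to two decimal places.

58.19%

Mei reaches Sable along 6 paths.
Via Meridian: 12% × 35% = 4.2%.
Via Tessera → Meridian: 81% × 16% × 35% = 4.536%.
Via Everline → Meridian: 100% × 50% × 35% = 17.5%.
Via Tessera: 81% × 35% = 28.35%.
Via Everline → Cobalt: 100% × 46% × 5% = 2.3%.
Via Cobalt: 26% × 5% = 1.3%.
Total: 4.2% + 4.536% + 17.5% + 28.35% + 2.3% + 1.3% = 58.186%.
Rounded: 58.19%.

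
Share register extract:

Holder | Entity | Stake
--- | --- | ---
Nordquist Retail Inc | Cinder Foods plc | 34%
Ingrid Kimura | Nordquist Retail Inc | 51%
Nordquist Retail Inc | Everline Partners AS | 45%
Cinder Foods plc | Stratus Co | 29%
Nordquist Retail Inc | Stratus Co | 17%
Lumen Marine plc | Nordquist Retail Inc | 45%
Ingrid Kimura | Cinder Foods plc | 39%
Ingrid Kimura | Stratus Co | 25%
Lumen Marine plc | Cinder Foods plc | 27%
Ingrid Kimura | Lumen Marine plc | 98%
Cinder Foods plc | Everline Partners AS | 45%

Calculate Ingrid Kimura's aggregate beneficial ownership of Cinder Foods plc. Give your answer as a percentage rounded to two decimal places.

97.79%

Ingrid reaches Cinder along 4 paths.
Direct stake: 39% = 39%.
Via Lumen → Nordquist: 98% × 45% × 34% = 14.994%.
Via Nordquist: 51% × 34% = 17.34%.
Via Lumen: 98% × 27% = 26.46%.
Total: 39% + 14.994% + 17.34% + 26.46% = 97.794%.
Rounded: 97.79%.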